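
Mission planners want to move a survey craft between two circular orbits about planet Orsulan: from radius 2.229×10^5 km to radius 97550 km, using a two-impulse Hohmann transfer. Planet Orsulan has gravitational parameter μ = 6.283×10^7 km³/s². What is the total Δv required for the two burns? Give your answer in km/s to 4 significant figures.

The Hohmann ellipse has a_t = (r₁ + r₂)/2 = 1.60225×10^5 km.
At r₁ the circular-orbit speed is v₁ = √(μ/r₁) = 16.789 km/s.
On the transfer ellipse at r₁, vis-viva gives v_a = √[μ(2/r₁ − 1/a_t)] = 13.100 km/s.
First burn Δv₁ = |v_a − v₁| = 3.689 km/s.
Circular speed at r₂: v₂ = √(μ/r₂) = 25.379 km/s.
Transfer-orbit speed at r₂: v_p = √[μ(2/r₂ − 1/a_t)] = 29.934 km/s.
Second burn Δv₂ = |v₂ − v_p| = 4.555 km/s.
Δv = Δv₁ + Δv₂ = 3.689 + 4.555 = 8.244 km/s.

Δv = 8.244 km/s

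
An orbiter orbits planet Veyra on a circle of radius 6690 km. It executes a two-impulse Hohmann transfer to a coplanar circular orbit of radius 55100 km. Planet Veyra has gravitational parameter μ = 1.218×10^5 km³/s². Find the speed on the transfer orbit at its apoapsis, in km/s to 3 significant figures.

Transfer-ellipse semi-major axis a_t = (r₁ + r₂)/2 = (6690 + 55100)/2 = 30895 km.
The apoapsis of the transfer ellipse is at r = 55100 km.
Vis-viva: v = √[μ(2/r − 1/a_t)] = √[1.218×10^5 × (2/55100 − 1/30895)] = 0.6919 km/s.

v = 0.692 km/s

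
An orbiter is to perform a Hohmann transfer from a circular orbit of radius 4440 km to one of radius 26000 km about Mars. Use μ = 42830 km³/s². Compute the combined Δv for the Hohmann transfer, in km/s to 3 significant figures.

Δv = 1.54 km/s

Transfer-ellipse semi-major axis a_t = (r₁ + r₂)/2 = (4440 + 26000)/2 = 15220 km.
Circular speed at r₁: v₁ = √(μ/r₁) = √(42830/4440) = 3.1059 km/s.
Transfer-orbit speed at r₁ (vis-viva equation): v_p = √[μ(2/r₁ − 1/a_t)] = 4.0594 km/s.
First burn Δv₁ = |v_p − v₁| = 0.9535 km/s.
At r₂, v₂ = √(μ/r₂) = 1.2835 km/s.
Transfer-orbit speed at r₂: v_a = √[μ(2/r₂ − 1/a_t)] = 0.69322 km/s.
Second burn Δv₂ = |v₂ − v_a| = 0.5903 km/s.
Δv = Δv₁ + Δv₂ = 0.9535 + 0.5903 = 1.544 km/s.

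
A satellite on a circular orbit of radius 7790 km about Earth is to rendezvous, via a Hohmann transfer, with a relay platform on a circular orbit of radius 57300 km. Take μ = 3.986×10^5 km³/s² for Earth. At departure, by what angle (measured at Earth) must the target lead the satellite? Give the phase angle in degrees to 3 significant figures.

φ = 103°

The Hohmann ellipse has a_t = (r₁ + r₂)/2 = 32545 km.
The half-period of the transfer ellipse is t = π√(a_t³/μ) = 29215 s.
Target angular speed ω₂ = √(μ/r₂³) = 4.6030×10^-5 rad/s.
Angle swept by the target during transfer: ω₂·t = 1.3448 rad = 77.05°.
Arrival is 180° from departure on the ellipse, so φ = 180° − 77.05° = 103°.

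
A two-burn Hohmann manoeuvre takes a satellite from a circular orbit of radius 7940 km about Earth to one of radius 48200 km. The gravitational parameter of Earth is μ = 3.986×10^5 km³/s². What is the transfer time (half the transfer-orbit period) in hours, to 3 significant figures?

t = 6.50 hours

Semi-major axis of the transfer orbit: a_t = (7940 + 48200)/2 = 28070 km.
Half the transfer-orbit period gives t = π√(a_t³/μ) = 23400 s.
Converting: 23400 s ÷ 3600 s/hour = 6.50 hours.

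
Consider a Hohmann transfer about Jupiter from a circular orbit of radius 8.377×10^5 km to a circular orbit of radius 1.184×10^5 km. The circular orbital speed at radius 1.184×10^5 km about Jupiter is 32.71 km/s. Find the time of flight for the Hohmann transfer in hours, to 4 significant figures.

From the circular-orbit relation v² = μ/r at r = 1.184×10^5 km: μ = v²r = (32.71)² × 1.184×10^5 = 1.26681×10^8 km³/s².
The Hohmann ellipse has a_t = (r₁ + r₂)/2 = 4.7805×10^5 km.
By Kepler's third law the transfer-orbit period is T = 2π√(a_t³/μ), so t = T/2 = 92260 s.
Converting: 92260 s ÷ 3600 s/hour = 25.63 hours.

t = 25.63 hours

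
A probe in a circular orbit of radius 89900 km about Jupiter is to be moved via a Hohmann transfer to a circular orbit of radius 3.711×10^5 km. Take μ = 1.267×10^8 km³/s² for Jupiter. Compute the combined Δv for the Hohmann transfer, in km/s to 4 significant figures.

Transfer-ellipse semi-major axis a_t = (r₁ + r₂)/2 = (89900 + 3.711×10^5)/2 = 2.305×10^5 km.
Circular speed at r₁: v₁ = √(μ/r₁) = √(1.267×10^8/89900) = 37.54 km/s.
Transfer-orbit speed at r₁ (vis-viva): v_p = √[μ(2/r₁ − 1/a_t)] = 47.63 km/s.
First burn Δv₁ = |v_p − v₁| = 10.09 km/s.
At r₂, v₂ = √(μ/r₂) = 18.4775 km/s.
Transfer-orbit speed at r₂: v_a = √[μ(2/r₂ − 1/a_t)] = 11.5395 km/s.
Second burn Δv₂ = |v₂ − v_a| = 6.938 km/s.
Total Δv = Δv₁ + Δv₂ = 17.03 km/s.

Δv = 17.03 km/s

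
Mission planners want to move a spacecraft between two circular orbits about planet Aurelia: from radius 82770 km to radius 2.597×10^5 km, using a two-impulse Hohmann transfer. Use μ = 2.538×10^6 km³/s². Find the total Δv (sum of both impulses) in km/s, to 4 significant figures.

The Hohmann ellipse has a_t = (r₁ + r₂)/2 = 1.71235×10^5 km.
Circular speed at r₁: v₁ = √(μ/r₁) = √(2.538×10^6/82770) = 5.537 km/s.
Transfer-orbit speed at r₁ (vis-viva): v_p = √[μ(2/r₁ − 1/a_t)] = 6.819 km/s.
First burn Δv₁ = |v_p − v₁| = 1.282 km/s.
At r₂, v₂ = √(μ/r₂) = 3.1262 km/s.
Transfer-orbit speed at r₂: v_a = √[μ(2/r₂ − 1/a_t)] = 2.1735 km/s.
Second burn Δv₂ = |v₂ − v_a| = 0.9527 km/s.
Total Δv = Δv₁ + Δv₂ = 2.235 km/s.

Δv = 2.235 km/s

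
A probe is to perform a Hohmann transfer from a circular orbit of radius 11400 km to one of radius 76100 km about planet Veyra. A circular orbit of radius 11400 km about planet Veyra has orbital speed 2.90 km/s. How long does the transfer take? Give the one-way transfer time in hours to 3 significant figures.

From the circular-orbit relation v² = μ/r at r = 11400 km: μ = v²r = (2.90)² × 11400 = 95874.0 km³/s².
The Hohmann ellipse has a_t = (r₁ + r₂)/2 = 43750 km.
Half the transfer-orbit period gives t = π√(a_t³/μ) = 92850 s.
Converting: 92850 s ÷ 3600 s/hour = 25.8 hours.

t = 25.8 hours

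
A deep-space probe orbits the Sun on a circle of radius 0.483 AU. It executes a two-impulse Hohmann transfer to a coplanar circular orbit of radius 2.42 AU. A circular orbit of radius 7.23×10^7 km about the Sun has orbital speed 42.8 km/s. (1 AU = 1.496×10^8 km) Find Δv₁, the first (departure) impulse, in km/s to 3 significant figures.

Δv₁ = 12.5 km/s

From the circular-orbit relation v² = μ/r at r = 7.23×10^7 km: μ = v²r = (42.8)² × 7.23×10^7 = 1.32442×10^11 km³/s².
In km: r₁ = 0.483 × 1.496×10^8 = 7.22568×10^7 km; r₂ = 2.42 × 1.496×10^8 = 3.62032×10^8 km.
Transfer-ellipse semi-major axis a_t = (r₁ + r₂)/2 = (7.22568×10^7 + 3.62032×10^8)/2 = 2.171444×10^8 km.
On the circular orbit at r = 7.22568×10^7 km, v_c = √(μ/r) = 42.81 km/s.
Vis-viva on the transfer ellipse at r = 7.22568×10^7 km gives v_t = √[μ(2/r − 1/a_t)] = 55.28 km/s.
Δv₁ = |v_t − v_c| = |55.28 − 42.81| = 12.47 km/s.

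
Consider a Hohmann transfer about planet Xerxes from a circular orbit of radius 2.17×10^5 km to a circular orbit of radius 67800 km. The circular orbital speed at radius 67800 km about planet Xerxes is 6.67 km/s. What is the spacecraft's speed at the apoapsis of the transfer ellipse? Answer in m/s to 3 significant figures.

v = 2570 m/s

From the circular-orbit relation v² = μ/r at r = 67800 km: μ = v²r = (6.67)² × 67800 = 3.01635×10^6 km³/s².
Transfer-ellipse semi-major axis a_t = (r₁ + r₂)/2 = (2.170×10^5 + 67800)/2 = 1.424×10^5 km.
The apoapsis of the transfer ellipse is at r = 2.170×10^5 km.
Vis-viva: v = √[μ(2/r − 1/a_t)] = √[3.01635×10^6 × (2/2.170×10^5 − 1/1.424×10^5)] = 2.573 km/s.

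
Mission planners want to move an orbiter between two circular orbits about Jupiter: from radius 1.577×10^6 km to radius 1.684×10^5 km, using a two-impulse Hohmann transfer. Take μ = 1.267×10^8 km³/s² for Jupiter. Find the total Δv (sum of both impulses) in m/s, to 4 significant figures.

Δv = 14470 m/s

The Hohmann ellipse has a_t = (r₁ + r₂)/2 = 8.727×10^5 km.
At r₁ the circular-orbit speed is v₁ = √(μ/r₁) = 8.963 km/s.
On the transfer ellipse at r₁, vis-viva gives v_a = √[μ(2/r₁ − 1/a_t)] = 3.937 km/s.
First burn Δv₁ = |v_a − v₁| = 5.026 km/s.
At r₂, v₂ = √(μ/r₂) = 27.429 km/s.
Transfer-orbit speed at r₂: v_p = √[μ(2/r₂ − 1/a_t)] = 36.872 km/s.
Second burn Δv₂ = |v₂ − v_p| = 9.443 km/s.
Δv = Δv₁ + Δv₂ = 5.026 + 9.443 = 14.47 km/s.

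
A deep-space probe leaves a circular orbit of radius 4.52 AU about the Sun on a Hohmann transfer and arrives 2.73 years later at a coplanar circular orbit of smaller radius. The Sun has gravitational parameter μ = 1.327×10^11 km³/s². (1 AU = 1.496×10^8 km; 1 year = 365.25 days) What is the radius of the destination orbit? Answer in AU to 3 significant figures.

In km: r₁ = 4.52 × 1.496×10^8 = 6.76192×10^8 km.
Transfer time t = 2.73 years × 365.25 × 86400 s = 8.6152248×10^7 s, and t = π√(a_t³/μ).
So a_t = (μ t²/π²)^(1/3) = (1.327×10^11 × (8.6152248×10^7)² / π²)^(1/3) = 4.6384×10^8 km.
Since a_t = (r₁ + r₂)/2, r₂ = 2a_t − r₁ = 2×4.6384×10^8 − 6.76192×10^8 = 2.51488×10^8 km.
In AU: r₂ = 2.51488×10^8 / 1.496×10^8 = 1.68 AU.

r₂ = 1.68 AU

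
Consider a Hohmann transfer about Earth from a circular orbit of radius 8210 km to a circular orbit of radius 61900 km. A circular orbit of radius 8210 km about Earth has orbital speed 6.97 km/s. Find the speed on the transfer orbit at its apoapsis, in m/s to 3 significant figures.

From the circular-orbit relation v² = μ/r at r = 8210 km: μ = v²r = (6.97)² × 8210 = 3.98849×10^5 km³/s².
Transfer-ellipse semi-major axis a_t = (r₁ + r₂)/2 = (8210 + 61900)/2 = 35055 km.
The apoapsis of the transfer ellipse is at r = 61900 km.
Applying v² = μ(2/r − 1/a_t): v = 1.228 km/s.

v = 1230 m/s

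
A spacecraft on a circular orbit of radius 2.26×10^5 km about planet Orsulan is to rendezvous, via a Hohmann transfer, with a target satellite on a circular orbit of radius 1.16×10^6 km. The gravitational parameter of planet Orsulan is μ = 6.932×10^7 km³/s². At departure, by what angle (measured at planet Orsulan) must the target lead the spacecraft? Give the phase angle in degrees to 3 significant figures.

The Hohmann ellipse has a_t = (r₁ + r₂)/2 = 6.930×10^5 km.
The half-period of the transfer ellipse is t = π√(a_t³/μ) = 2.17681×10^5 s.
The target's mean motion on its circular orbit is ω₂ = √(μ/r₂³) = 6.66411×10^-6 rad/s.
Angle swept by the target during transfer: ω₂·t = 1.4507 rad = 83.12°.
The spacecraft traverses 180° on the transfer ellipse, so the target must lead by 180° − 83.12° = 96.9°.

φ = 96.9°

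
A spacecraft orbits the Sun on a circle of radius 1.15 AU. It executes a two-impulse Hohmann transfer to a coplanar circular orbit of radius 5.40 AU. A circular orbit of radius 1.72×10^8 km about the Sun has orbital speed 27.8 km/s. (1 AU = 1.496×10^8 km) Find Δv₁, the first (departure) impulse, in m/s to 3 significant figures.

Δv₁ = 7900 m/s

From the circular-orbit relation v² = μ/r at r = 1.72×10^8 km: μ = v²r = (27.8)² × 1.72×10^8 = 1.32928×10^11 km³/s².
In km: r₁ = 1.15 × 1.496×10^8 = 1.7204×10^8 km; r₂ = 5.40 × 1.496×10^8 = 8.0784×10^8 km.
Transfer-ellipse semi-major axis a_t = (r₁ + r₂)/2 = (1.7204×10^8 + 8.0784×10^8)/2 = 4.8994×10^8 km.
On the circular orbit at r = 1.7204×10^8 km, v_c = √(μ/r) = 27.797 km/s.
Transfer-orbit speed at the same r (vis-viva, a = a_t): v_t = √[μ(2/r − 1/a_t)] = 35.693 km/s.
Δv₁ = |v_t − v_c| = |35.693 − 27.797| = 7.896 km/s.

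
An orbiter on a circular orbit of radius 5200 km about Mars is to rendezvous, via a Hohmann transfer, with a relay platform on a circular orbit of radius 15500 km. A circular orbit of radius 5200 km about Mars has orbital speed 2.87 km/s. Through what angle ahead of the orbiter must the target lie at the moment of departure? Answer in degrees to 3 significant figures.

From the circular-orbit relation v² = μ/r at r = 5200 km: μ = v²r = (2.87)² × 5200 = 42831.9 km³/s².
Transfer-ellipse semi-major axis a_t = (r₁ + r₂)/2 = (5200 + 15500)/2 = 10350 km.
Transfer time t = π√(a_t³/μ) = 15983.7 s.
The target's mean motion on its circular orbit is ω₂ = √(μ/r₂³) = 1.07247×10^-4 rad/s.
Angle swept by the target during transfer: ω₂·t = 1.7142 rad = 98.22°.
Arrival is 180° from departure on the ellipse, so φ = 180° − 98.22° = 81.8°.

φ = 81.8°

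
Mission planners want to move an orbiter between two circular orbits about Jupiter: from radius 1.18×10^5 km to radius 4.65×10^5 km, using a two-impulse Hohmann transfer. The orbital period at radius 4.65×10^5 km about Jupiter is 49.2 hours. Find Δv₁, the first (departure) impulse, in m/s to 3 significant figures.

From Kepler's third law T² = 4π²r³/μ at r = 4.65×10^5 km, T = 49.2 hours = 49.2 × 3600 s = 1.7712×10^5 s: μ = 4π²r³/T² = 1.26527×10^8 km³/s².
The Hohmann ellipse has a_t = (r₁ + r₂)/2 = 2.915×10^5 km.
On the circular orbit at r = 1.180×10^5 km, v_c = √(μ/r) = 32.7454 km/s.
Transfer-orbit speed at the same r (vis-viva, a = a_t): v_t = √[μ(2/r − 1/a_t)] = 41.3578 km/s.
Δv₁ = |v_t − v_c| = |41.3578 − 32.7454| = 8.612 km/s.

Δv₁ = 8610 m/s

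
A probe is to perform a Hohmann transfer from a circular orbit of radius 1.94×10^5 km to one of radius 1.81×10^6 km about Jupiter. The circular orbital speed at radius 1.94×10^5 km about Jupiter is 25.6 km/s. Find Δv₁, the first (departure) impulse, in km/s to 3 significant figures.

Δv₁ = 8.81 km/s

From the circular-orbit relation v² = μ/r at r = 1.94×10^5 km: μ = v²r = (25.6)² × 1.94×10^5 = 1.27140×10^8 km³/s².
Transfer-ellipse semi-major axis a_t = (r₁ + r₂)/2 = (1.940×10^5 + 1.810×10^6)/2 = 1.002×10^6 km.
On the circular orbit at r = 1.940×10^5 km, v_c = √(μ/r) = 25.600 km/s.
Transfer-orbit speed at the same r (vis-viva, a = a_t): v_t = √[μ(2/r − 1/a_t)] = 34.407 km/s.
Δv₁ = |v_t − v_c| = |34.407 − 25.600| = 8.807 km/s.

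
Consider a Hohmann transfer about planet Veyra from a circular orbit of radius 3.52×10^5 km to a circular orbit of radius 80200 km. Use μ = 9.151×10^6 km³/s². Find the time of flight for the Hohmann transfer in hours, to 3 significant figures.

The Hohmann ellipse has a_t = (r₁ + r₂)/2 = 2.161×10^5 km.
Transfer time t = π√(a_t³/μ) = π√((2.161×10^5)³ / 9.151×10^6) = 1.043×10^5 s.
Converting: 1.043×10^5 s ÷ 3600 s/hour = 29.0 hours.

t = 29.0 hours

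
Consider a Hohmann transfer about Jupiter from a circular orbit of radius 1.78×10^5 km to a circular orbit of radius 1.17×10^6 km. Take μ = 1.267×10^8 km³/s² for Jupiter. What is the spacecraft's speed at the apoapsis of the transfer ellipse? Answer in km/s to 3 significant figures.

v = 5.35 km/s

The Hohmann ellipse has a_t = (r₁ + r₂)/2 = 6.740×10^5 km.
The apoapsis of the transfer ellipse is at r = 1.170×10^6 km.
Applying v² = μ(2/r − 1/a_t): v = 5.348 km/s.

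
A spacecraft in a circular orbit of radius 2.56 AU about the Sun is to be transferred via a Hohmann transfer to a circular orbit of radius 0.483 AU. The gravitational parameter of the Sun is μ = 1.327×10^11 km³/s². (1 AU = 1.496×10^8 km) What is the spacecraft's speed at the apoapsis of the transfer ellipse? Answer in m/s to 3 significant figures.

v = 10500 m/s

In km: r₁ = 2.56 × 1.496×10^8 = 3.82976×10^8 km; r₂ = 0.483 × 1.496×10^8 = 7.22568×10^7 km.
Semi-major axis of the transfer orbit: a_t = (3.82976×10^8 + 7.22568×10^7)/2 = 2.276164×10^8 km.
At apoapsis, r = 3.82976×10^8 km.
Applying v² = μ(2/r − 1/a_t): v = 10.49 km/s.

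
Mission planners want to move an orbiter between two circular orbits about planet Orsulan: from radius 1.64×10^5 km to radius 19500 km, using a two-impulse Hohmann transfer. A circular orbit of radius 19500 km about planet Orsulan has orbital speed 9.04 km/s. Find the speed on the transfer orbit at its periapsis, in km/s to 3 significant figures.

v = 12.1 km/s

From the circular-orbit relation v² = μ/r at r = 19500 km: μ = v²r = (9.04)² × 19500 = 1.59357×10^6 km³/s².
Semi-major axis of the transfer orbit: a_t = (1.640×10^5 + 19500)/2 = 91750 km.
The periapsis of the transfer ellipse is at r = 19500 km.
Applying v² = μ(2/r − 1/a_t): v = 12.09 km/s.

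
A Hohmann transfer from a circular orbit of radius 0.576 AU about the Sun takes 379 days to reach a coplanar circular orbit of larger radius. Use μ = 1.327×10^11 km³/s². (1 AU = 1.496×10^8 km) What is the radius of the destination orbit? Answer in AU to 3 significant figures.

r₂ = 2.68 AU

In km: r₁ = 0.576 × 1.496×10^8 = 8.61696×10^7 km.
Transfer time t = 379 days = 3.27456×10^7 s, and t = π√(a_t³/μ).
So a_t = (μ t²/π²)^(1/3) = (1.327×10^11 × (3.27456×10^7)² / π²)^(1/3) = 2.4338×10^8 km.
Since a_t = (r₁ + r₂)/2, r₂ = 2a_t − r₁ = 2×2.4338×10^8 − 8.61696×10^7 = 4.005904×10^8 km.
In AU: r₂ = 4.005904×10^8 / 1.496×10^8 = 2.68 AU.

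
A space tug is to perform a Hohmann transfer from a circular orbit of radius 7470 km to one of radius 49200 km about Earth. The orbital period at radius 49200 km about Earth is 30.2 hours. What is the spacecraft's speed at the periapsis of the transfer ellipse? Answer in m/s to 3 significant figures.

From Kepler's third law T² = 4π²r³/μ at r = 49200 km, T = 30.2 hours = 30.2 × 3600 s = 1.0872×10^5 s: μ = 4π²r³/T² = 3.97774×10^5 km³/s².
Semi-major axis of the transfer orbit: a_t = (7470 + 49200)/2 = 28335 km.
The periapsis of the transfer ellipse is at r = 7470 km.
Vis-viva: v = √[μ(2/r − 1/a_t)] = √[3.97774×10^5 × (2/7470 − 1/28335)] = 9.616 km/s.

v = 9620 m/s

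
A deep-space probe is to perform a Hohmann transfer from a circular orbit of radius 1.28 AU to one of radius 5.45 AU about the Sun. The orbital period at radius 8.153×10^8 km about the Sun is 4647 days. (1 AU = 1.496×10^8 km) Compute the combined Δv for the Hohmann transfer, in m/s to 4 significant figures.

Δv = 12070 m/s

From Kepler's third law T² = 4π²r³/μ at r = 8.153×10^8 km, T = 4647 days = 4647 × 86400 s = 4.015008×10^8 s: μ = 4π²r³/T² = 1.32721×10^11 km³/s².
In km: r₁ = 1.28 × 1.496×10^8 = 1.91488×10^8 km; r₂ = 5.45 × 1.496×10^8 = 8.1532×10^8 km.
Transfer-ellipse semi-major axis a_t = (r₁ + r₂)/2 = (1.91488×10^8 + 8.1532×10^8)/2 = 5.03404×10^8 km.
At r₁ the circular-orbit speed is v₁ = √(μ/r₁) = 26.327 km/s.
On the transfer ellipse at r₁, vis-viva equation gives v_p = √[μ(2/r₁ − 1/a_t)] = 33.505 km/s.
First burn Δv₁ = |v_p − v₁| = 7.178 km/s.
At r₂, v₂ = √(μ/r₂) = 12.759 km/s.
Transfer-orbit speed at r₂: v_a = √[μ(2/r₂ − 1/a_t)] = 7.8690 km/s.
Second burn Δv₂ = |v₂ − v_a| = 4.890 km/s.
Δv = Δv₁ + Δv₂ = 7.178 + 4.890 = 12.07 km/s.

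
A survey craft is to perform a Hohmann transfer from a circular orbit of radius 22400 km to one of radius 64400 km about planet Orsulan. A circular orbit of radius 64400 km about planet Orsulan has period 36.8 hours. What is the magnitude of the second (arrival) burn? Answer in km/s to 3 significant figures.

Δv₂ = 0.860 km/s

From Kepler's third law T² = 4π²r³/μ at r = 64400 km, T = 36.8 hours = 36.8 × 3600 s = 1.3248×10^5 s: μ = 4π²r³/T² = 6.00782×10^5 km³/s².
Transfer-ellipse semi-major axis a_t = (r₁ + r₂)/2 = (22400 + 64400)/2 = 43400 km.
On the circular orbit at r = 64400 km, v_c = √(μ/r) = 3.054 km/s.
Vis-viva on the transfer ellipse at r = 64400 km gives v_t = √[μ(2/r − 1/a_t)] = 2.194 km/s.
Δv₂ = |v_t − v_c| = |2.194 − 3.054| = 0.8600 km/s.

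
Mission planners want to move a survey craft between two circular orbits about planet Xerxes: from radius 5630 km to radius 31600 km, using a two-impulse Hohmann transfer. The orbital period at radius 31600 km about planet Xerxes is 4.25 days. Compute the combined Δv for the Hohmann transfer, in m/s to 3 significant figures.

From Kepler's third law T² = 4π²r³/μ at r = 31600 km, T = 4.25 days = 4.25 × 86400 s = 3.672×10^5 s: μ = 4π²r³/T² = 9238.80 km³/s².
Transfer-ellipse semi-major axis a_t = (r₁ + r₂)/2 = (5630 + 31600)/2 = 18615 km.
Circular speed at r₁: v₁ = √(μ/r₁) = √(9238.80/5630) = 1.281013 km/s.
Transfer-orbit speed at r₁ (vis-viva): v_p = √[μ(2/r₁ − 1/a_t)] = 1.669036 km/s.
First burn Δv₁ = |v_p − v₁| = 0.38802 km/s.
Circular speed at r₂: v₂ = √(μ/r₂) = 0.54071 km/s.
Transfer-orbit speed at r₂: v_a = √[μ(2/r₂ − 1/a_t)] = 0.29736 km/s.
Second burn Δv₂ = |v₂ − v_a| = 0.24335 km/s.
Total Δv = Δv₁ + Δv₂ = 0.6314 km/s.

Δv = 631 m/s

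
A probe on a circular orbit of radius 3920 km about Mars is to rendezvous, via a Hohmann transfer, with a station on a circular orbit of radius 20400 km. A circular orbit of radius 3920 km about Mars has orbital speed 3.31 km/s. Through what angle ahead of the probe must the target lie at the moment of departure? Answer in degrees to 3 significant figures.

φ = 97.2°

From the circular-orbit relation v² = μ/r at r = 3920 km: μ = v²r = (3.31)² × 3920 = 42947.9 km³/s².
The Hohmann ellipse has a_t = (r₁ + r₂)/2 = 12160 km.
Transfer time t = π√(a_t³/μ) = 20327 s.
The target's mean motion on its circular orbit is ω₂ = √(μ/r₂³) = 7.1126×10^-5 rad/s.
Angle swept by the target during transfer: ω₂·t = 1.4458 rad = 82.84°.
The probe traverses 180° on the transfer ellipse, so the target must lead by 180° − 82.84° = 97.2°.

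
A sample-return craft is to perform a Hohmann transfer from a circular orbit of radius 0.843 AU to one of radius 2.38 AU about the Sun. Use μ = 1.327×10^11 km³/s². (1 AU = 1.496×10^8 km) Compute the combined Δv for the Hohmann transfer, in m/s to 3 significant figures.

In km: r₁ = 0.843 × 1.496×10^8 = 1.261128×10^8 km; r₂ = 2.38 × 1.496×10^8 = 3.56048×10^8 km.
Semi-major axis of the transfer orbit: a_t = (1.261128×10^8 + 3.56048×10^8)/2 = 2.410804×10^8 km.
At r₁ the circular-orbit speed is v₁ = √(μ/r₁) = 32.438 km/s.
Transfer-orbit speed at r₁ (v² = μ(2/r − 1/a)): v_p = √[μ(2/r₁ − 1/a_t)] = 39.421 km/s.
First burn Δv₁ = |v_p − v₁| = 6.9830 km/s.
Circular speed at r₂: v₂ = √(μ/r₂) = 19.3055 km/s.
Transfer-orbit speed at r₂: v_a = √[μ(2/r₂ − 1/a_t)] = 13.9630 km/s.
Second burn Δv₂ = |v₂ − v_a| = 5.3425 km/s.
Δv = Δv₁ + Δv₂ = 6.9830 + 5.3425 = 12.33 km/s.

Δv = 12300 m/s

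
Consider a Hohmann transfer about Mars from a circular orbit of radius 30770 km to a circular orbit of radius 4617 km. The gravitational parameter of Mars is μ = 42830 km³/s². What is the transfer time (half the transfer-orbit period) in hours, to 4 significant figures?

Semi-major axis of the transfer orbit: a_t = (30770 + 4617)/2 = 17693.5 km.
By Kepler's third law the transfer-orbit period is T = 2π√(a_t³/μ), so t = T/2 = 35727 s.
Converting: 35727 s ÷ 3600 s/hour = 9.924 hours.

t = 9.924 hours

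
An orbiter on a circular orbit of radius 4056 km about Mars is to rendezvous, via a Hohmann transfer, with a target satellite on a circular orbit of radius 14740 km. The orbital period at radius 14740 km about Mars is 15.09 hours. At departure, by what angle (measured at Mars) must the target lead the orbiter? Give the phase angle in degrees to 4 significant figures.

φ = 88.36°

From Kepler's third law T² = 4π²r³/μ at r = 14740 km, T = 15.09 hours = 15.09 × 3600 s = 54324 s: μ = 4π²r³/T² = 42841.9 km³/s².
The Hohmann ellipse has a_t = (r₁ + r₂)/2 = 9398 km.
The half-period of the transfer ellipse is t = π√(a_t³/μ) = 13828.3 s.
Target angular speed ω₂ = √(μ/r₂³) = 1.15661×10^-4 rad/s.
Angle swept by the target during transfer: ω₂·t = 1.5994 rad = 91.64°.
The orbiter traverses 180° on the transfer ellipse, so the target must lead by 180° − 91.64° = 88.36°.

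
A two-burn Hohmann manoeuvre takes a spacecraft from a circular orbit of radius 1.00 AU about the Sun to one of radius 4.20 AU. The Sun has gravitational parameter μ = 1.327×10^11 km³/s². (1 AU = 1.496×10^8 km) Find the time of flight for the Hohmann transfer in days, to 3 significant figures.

t = 766 days

In km: r₁ = 1.00 × 1.496×10^8 = 1.496×10^8 km; r₂ = 4.20 × 1.496×10^8 = 6.2832×10^8 km.
The Hohmann ellipse has a_t = (r₁ + r₂)/2 = 3.8896×10^8 km.
Half the transfer-orbit period gives t = π√(a_t³/μ) = 6.616×10^7 s.
Converting: 6.616×10^7 s ÷ 86400 s/day = 766 days.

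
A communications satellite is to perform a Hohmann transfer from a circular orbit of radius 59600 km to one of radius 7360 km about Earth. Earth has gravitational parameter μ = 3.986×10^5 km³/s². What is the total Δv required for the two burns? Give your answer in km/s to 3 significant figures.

Transfer-ellipse semi-major axis a_t = (r₁ + r₂)/2 = (59600 + 7360)/2 = 33480 km.
At r₁ the circular-orbit speed is v₁ = √(μ/r₁) = 2.5861 km/s.
Transfer-orbit speed at r₁ (vis-viva): v_a = √[μ(2/r₁ − 1/a_t)] = 1.2125 km/s.
First burn Δv₁ = |v_a − v₁| = 1.3736 km/s.
Circular speed at r₂: v₂ = √(μ/r₂) = 7.359185 km/s.
Transfer-orbit speed at r₂: v_p = √[μ(2/r₂ − 1/a_t)] = 9.818839 km/s.
Second burn Δv₂ = |v₂ − v_p| = 2.4597 km/s.
Total Δv = Δv₁ + Δv₂ = 3.833 km/s.

Δv = 3.83 km/s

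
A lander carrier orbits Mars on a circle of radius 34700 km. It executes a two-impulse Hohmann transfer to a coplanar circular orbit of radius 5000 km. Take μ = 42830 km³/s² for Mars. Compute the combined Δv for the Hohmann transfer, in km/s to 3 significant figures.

Transfer-ellipse semi-major axis a_t = (r₁ + r₂)/2 = (34700 + 5000)/2 = 19850 km.
At r₁ the circular-orbit speed is v₁ = √(μ/r₁) = 1.111 km/s.
On the transfer ellipse at r₁, vis-viva gives v_a = √[μ(2/r₁ − 1/a_t)] = 0.5576 km/s.
First burn Δv₁ = |v_a − v₁| = 0.5534 km/s.
Circular speed at r₂: v₂ = √(μ/r₂) = 2.9268 km/s.
Transfer-orbit speed at r₂: v_p = √[μ(2/r₂ − 1/a_t)] = 3.8697 km/s.
Second burn Δv₂ = |v₂ − v_p| = 0.9429 km/s.
Total Δv = Δv₁ + Δv₂ = 1.496 km/s.

Δv = 1.50 km/s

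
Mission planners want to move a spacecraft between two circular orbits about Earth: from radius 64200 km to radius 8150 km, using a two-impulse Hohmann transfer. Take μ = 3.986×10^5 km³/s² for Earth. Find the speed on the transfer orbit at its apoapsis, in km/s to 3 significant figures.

v = 1.18 km/s

The Hohmann ellipse has a_t = (r₁ + r₂)/2 = 36175 km.
At apoapsis, r = 64200 km.
From the vis-viva equation, v = √[μ(2/r − 1/a_t)] = 1.183 km/s.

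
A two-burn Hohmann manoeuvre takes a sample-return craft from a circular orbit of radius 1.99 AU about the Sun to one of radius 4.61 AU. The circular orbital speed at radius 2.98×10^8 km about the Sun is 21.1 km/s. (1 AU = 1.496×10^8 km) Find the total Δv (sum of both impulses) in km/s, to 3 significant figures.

Δv = 6.94 km/s

From the circular-orbit relation v² = μ/r at r = 2.98×10^8 km: μ = v²r = (21.1)² × 2.98×10^8 = 1.32673×10^11 km³/s².
In km: r₁ = 1.99 × 1.496×10^8 = 2.97704×10^8 km; r₂ = 4.61 × 1.496×10^8 = 6.89656×10^8 km.
Transfer-ellipse semi-major axis a_t = (r₁ + r₂)/2 = (2.97704×10^8 + 6.89656×10^8)/2 = 4.9368×10^8 km.
At r₁ the circular-orbit speed is v₁ = √(μ/r₁) = 21.110 km/s.
On the transfer ellipse at r₁, v² = μ(2/r − 1/a) gives v_p = √[μ(2/r₁ − 1/a_t)] = 24.951 km/s.
First burn Δv₁ = |v_p − v₁| = 3.841 km/s.
At r₂, v₂ = √(μ/r₂) = 13.870 km/s.
Transfer-orbit speed at r₂: v_a = √[μ(2/r₂ − 1/a_t)] = 10.771 km/s.
Second burn Δv₂ = |v₂ − v_a| = 3.099 km/s.
Δv = Δv₁ + Δv₂ = 3.841 + 3.099 = 6.940 km/s.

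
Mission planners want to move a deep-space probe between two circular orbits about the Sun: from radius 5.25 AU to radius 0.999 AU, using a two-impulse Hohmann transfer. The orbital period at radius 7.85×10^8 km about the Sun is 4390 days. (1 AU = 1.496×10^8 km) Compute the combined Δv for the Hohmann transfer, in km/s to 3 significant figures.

From Kepler's third law T² = 4π²r³/μ at r = 7.85×10^8 km, T = 4390 days = 4390 × 86400 s = 3.79296×10^8 s: μ = 4π²r³/T² = 1.32743×10^11 km³/s².
In km: r₁ = 5.25 × 1.496×10^8 = 7.854×10^8 km; r₂ = 0.999 × 1.496×10^8 = 1.494504×10^8 km.
Semi-major axis of the transfer orbit: a_t = (7.854×10^8 + 1.494504×10^8)/2 = 4.674252×10^8 km.
Circular speed at r₁: v₁ = √(μ/r₁) = √(1.32743×10^11/7.854×10^8) = 13.00 km/s.
Transfer-orbit speed at r₁ (v² = μ(2/r − 1/a)): v_a = √[μ(2/r₁ − 1/a_t)] = 7.351 km/s.
First burn Δv₁ = |v_a − v₁| = 5.649 km/s.
At r₂, v₂ = √(μ/r₂) = 29.803 km/s.
Transfer-orbit speed at r₂: v_p = √[μ(2/r₂ − 1/a_t)] = 38.632 km/s.
Second burn Δv₂ = |v₂ − v_p| = 8.829 km/s.
Total Δv = Δv₁ + Δv₂ = 14.48 km/s.

Δv = 14.5 km/s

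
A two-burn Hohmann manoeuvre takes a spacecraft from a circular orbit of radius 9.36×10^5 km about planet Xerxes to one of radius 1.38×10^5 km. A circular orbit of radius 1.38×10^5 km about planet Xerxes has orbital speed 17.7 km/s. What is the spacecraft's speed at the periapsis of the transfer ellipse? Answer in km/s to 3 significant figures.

v = 23.4 km/s

From the circular-orbit relation v² = μ/r at r = 1.38×10^5 km: μ = v²r = (17.7)² × 1.38×10^5 = 4.32340×10^7 km³/s².
Transfer-ellipse semi-major axis a_t = (r₁ + r₂)/2 = (9.360×10^5 + 1.380×10^5)/2 = 5.370×10^5 km.
The periapsis of the transfer ellipse is at r = 1.380×10^5 km.
From the vis-viva equation, v = √[μ(2/r − 1/a_t)] = 23.37 km/s.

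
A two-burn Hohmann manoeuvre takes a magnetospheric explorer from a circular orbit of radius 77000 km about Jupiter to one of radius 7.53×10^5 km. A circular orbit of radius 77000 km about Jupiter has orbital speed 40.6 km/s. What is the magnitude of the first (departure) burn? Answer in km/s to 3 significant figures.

From the circular-orbit relation v² = μ/r at r = 77000 km: μ = v²r = (40.6)² × 77000 = 1.26924×10^8 km³/s².
The Hohmann ellipse has a_t = (r₁ + r₂)/2 = 4.150×10^5 km.
On the circular orbit at r = 77000 km, v_c = √(μ/r) = 40.60 km/s.
Transfer-orbit speed at the same r (vis-viva, a = a_t): v_t = √[μ(2/r − 1/a_t)] = 54.69 km/s.
Δv₁ = |v_t − v_c| = |54.69 − 40.60| = 14.09 km/s.

Δv₁ = 14.1 km/s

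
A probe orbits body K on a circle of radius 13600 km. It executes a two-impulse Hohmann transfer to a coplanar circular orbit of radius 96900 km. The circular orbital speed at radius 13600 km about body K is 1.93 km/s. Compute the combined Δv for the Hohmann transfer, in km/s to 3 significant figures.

From the circular-orbit relation v² = μ/r at r = 13600 km: μ = v²r = (1.93)² × 13600 = 50658.6 km³/s².
Transfer-ellipse semi-major axis a_t = (r₁ + r₂)/2 = (13600 + 96900)/2 = 55250 km.
Circular speed at r₁: v₁ = √(μ/r₁) = √(50658.6/13600) = 1.930 km/s.
On the transfer ellipse at r₁, v² = μ(2/r − 1/a) gives v_p = √[μ(2/r₁ − 1/a_t)] = 2.556 km/s.
First burn Δv₁ = |v_p − v₁| = 0.6260 km/s.
At r₂, v₂ = √(μ/r₂) = 0.7230 km/s.
Transfer-orbit speed at r₂: v_a = √[μ(2/r₂ − 1/a_t)] = 0.3587 km/s.
Second burn Δv₂ = |v₂ − v_a| = 0.3643 km/s.
Total Δv = Δv₁ + Δv₂ = 0.9903 km/s.

Δv = 0.990 km/s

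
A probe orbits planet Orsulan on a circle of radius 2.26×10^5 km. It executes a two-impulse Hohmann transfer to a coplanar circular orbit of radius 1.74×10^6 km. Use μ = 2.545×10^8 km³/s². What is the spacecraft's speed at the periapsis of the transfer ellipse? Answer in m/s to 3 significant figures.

v = 44600 m/s

The Hohmann ellipse has a_t = (r₁ + r₂)/2 = 9.830×10^5 km.
At periapsis, r = 2.260×10^5 km.
Vis-viva: v = √[μ(2/r − 1/a_t)] = √[2.545×10^8 × (2/2.260×10^5 − 1/9.830×10^5)] = 44.65 km/s.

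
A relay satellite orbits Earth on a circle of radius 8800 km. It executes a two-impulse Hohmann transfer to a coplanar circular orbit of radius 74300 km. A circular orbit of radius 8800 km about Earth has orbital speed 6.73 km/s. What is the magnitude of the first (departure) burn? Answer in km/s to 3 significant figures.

Δv₁ = 2.27 km/s

From the circular-orbit relation v² = μ/r at r = 8800 km: μ = v²r = (6.73)² × 8800 = 3.98578×10^5 km³/s².
The Hohmann ellipse has a_t = (r₁ + r₂)/2 = 41550 km.
On the circular orbit at r = 8800 km, v_c = √(μ/r) = 6.730 km/s.
Vis-viva on the transfer ellipse at r = 8800 km gives v_t = √[μ(2/r − 1/a_t)] = 9.000 km/s.
Δv₁ = |v_t − v_c| = |9.000 − 6.730| = 2.270 km/s.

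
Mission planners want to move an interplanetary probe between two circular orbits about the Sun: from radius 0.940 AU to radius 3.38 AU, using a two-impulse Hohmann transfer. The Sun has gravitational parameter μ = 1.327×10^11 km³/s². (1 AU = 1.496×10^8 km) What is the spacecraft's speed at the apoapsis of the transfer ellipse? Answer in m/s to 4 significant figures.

v = 10690 m/s

In km: r₁ = 0.940 × 1.496×10^8 = 1.40624×10^8 km; r₂ = 3.38 × 1.496×10^8 = 5.05648×10^8 km.
The Hohmann ellipse has a_t = (r₁ + r₂)/2 = 3.23136×10^8 km.
At apoapsis, r = 5.05648×10^8 km.
Applying v² = μ(2/r − 1/a_t): v = 10.69 km/s.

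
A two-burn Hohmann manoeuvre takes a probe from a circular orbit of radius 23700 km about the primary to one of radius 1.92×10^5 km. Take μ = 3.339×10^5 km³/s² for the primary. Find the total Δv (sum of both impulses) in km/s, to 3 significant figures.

Δv = 1.96 km/s

Transfer-ellipse semi-major axis a_t = (r₁ + r₂)/2 = (23700 + 1.920×10^5)/2 = 1.0785×10^5 km.
At r₁ the circular-orbit speed is v₁ = √(μ/r₁) = 3.7535 km/s.
Transfer-orbit speed at r₁ (v² = μ(2/r − 1/a)): v_p = √[μ(2/r₁ − 1/a_t)] = 5.0081 km/s.
First burn Δv₁ = |v_p − v₁| = 1.2546 km/s.
Circular speed at r₂: v₂ = √(μ/r₂) = 1.31874 km/s.
Transfer-orbit speed at r₂: v_a = √[μ(2/r₂ − 1/a_t)] = 0.618190 km/s.
Second burn Δv₂ = |v₂ − v_a| = 0.70055 km/s.
Δv = Δv₁ + Δv₂ = 1.2546 + 0.70055 = 1.955 km/s.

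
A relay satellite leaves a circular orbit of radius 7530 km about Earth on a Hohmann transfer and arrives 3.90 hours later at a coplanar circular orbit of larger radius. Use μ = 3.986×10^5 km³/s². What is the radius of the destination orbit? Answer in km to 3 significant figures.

r₂ = 32400 km

Transfer time t = 3.90 hours = 14040 s, and t = π√(a_t³/μ).
So a_t = (μ t²/π²)^(1/3) = (3.986×10^5 × (14040)² / π²)^(1/3) = 19968 km.
Since a_t = (r₁ + r₂)/2, r₂ = 2a_t − r₁ = 2×19968 − 7530 = 32406 km.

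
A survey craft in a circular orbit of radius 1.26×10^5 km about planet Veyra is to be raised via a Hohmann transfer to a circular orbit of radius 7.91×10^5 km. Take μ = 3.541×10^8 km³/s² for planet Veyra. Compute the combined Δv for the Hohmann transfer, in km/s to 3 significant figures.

Semi-major axis of the transfer orbit: a_t = (1.260×10^5 + 7.910×10^5)/2 = 4.585×10^5 km.
At r₁ the circular-orbit speed is v₁ = √(μ/r₁) = 53.0124 km/s.
Transfer-orbit speed at r₁ (v² = μ(2/r − 1/a)): v_p = √[μ(2/r₁ − 1/a_t)] = 69.6300 km/s.
First burn Δv₁ = |v_p − v₁| = 16.6176 km/s.
Circular speed at r₂: v₂ = √(μ/r₂) = 21.1580 km/s.
Transfer-orbit speed at r₂: v_a = √[μ(2/r₂ − 1/a_t)] = 11.0915 km/s.
Second burn Δv₂ = |v₂ − v_a| = 10.0665 km/s.
Δv = Δv₁ + Δv₂ = 16.6176 + 10.0665 = 26.68 km/s.

Δv = 26.7 km/s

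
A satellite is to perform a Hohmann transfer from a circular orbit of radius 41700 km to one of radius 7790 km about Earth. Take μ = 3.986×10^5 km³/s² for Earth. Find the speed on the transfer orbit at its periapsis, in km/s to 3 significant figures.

The Hohmann ellipse has a_t = (r₁ + r₂)/2 = 24745 km.
The periapsis of the transfer ellipse is at r = 7790 km.
From the vis-viva equation, v = √[μ(2/r − 1/a_t)] = 9.286 km/s.

v = 9.29 km/s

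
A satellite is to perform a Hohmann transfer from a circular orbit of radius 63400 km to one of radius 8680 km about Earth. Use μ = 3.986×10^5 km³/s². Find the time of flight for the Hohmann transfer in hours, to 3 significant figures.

The Hohmann ellipse has a_t = (r₁ + r₂)/2 = 36040 km.
Half the transfer-orbit period gives t = π√(a_t³/μ) = 34050 s.
Converting: 34050 s ÷ 3600 s/hour = 9.46 hours.

t = 9.46 hours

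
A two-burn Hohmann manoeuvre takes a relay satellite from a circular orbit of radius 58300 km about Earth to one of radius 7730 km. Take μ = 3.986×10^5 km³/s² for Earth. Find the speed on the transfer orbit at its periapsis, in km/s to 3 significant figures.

Semi-major axis of the transfer orbit: a_t = (58300 + 7730)/2 = 33015 km.
The periapsis of the transfer ellipse is at r = 7730 km.
Vis-viva: v = √[μ(2/r − 1/a_t)] = √[3.986×10^5 × (2/7730 − 1/33015)] = 9.542 km/s.

v = 9.54 km/s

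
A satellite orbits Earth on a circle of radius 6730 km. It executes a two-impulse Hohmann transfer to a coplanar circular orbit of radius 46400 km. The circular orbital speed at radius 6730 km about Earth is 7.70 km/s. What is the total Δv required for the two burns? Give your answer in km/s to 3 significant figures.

From the circular-orbit relation v² = μ/r at r = 6730 km: μ = v²r = (7.70)² × 6730 = 3.99022×10^5 km³/s².
Semi-major axis of the transfer orbit: a_t = (6730 + 46400)/2 = 26565 km.
At r₁ the circular-orbit speed is v₁ = √(μ/r₁) = 7.70000 km/s.
Transfer-orbit speed at r₁ (v² = μ(2/r − 1/a)): v_p = √[μ(2/r₁ − 1/a_t)] = 10.1764 km/s.
First burn Δv₁ = |v_p − v₁| = 2.4764 km/s.
Circular speed at r₂: v₂ = √(μ/r₂) = 2.9325 km/s.
Transfer-orbit speed at r₂: v_a = √[μ(2/r₂ − 1/a_t)] = 1.4760 km/s.
Second burn Δv₂ = |v₂ − v_a| = 1.4565 km/s.
Δv = Δv₁ + Δv₂ = 2.4764 + 1.4565 = 3.933 km/s.

Δv = 3.93 km/s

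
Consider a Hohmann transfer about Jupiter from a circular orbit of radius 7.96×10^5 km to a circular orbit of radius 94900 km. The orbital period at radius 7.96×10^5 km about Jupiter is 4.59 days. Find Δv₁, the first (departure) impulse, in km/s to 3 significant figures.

From Kepler's third law T² = 4π²r³/μ at r = 7.96×10^5 km, T = 4.59 days = 4.59 × 86400 s = 3.96576×10^5 s: μ = 4π²r³/T² = 1.26604×10^8 km³/s².
The Hohmann ellipse has a_t = (r₁ + r₂)/2 = 4.4545×10^5 km.
Circular speed at r = 7.960×10^5 km: v_c = √(μ/r) = 12.611 km/s.
Vis-viva on the transfer ellipse at r = 7.960×10^5 km gives v_t = √[μ(2/r − 1/a_t)] = 5.8210 km/s.
Δv₁ = |v_t − v_c| = |5.8210 − 12.611| = 6.790 km/s.

Δv₁ = 6.79 km/s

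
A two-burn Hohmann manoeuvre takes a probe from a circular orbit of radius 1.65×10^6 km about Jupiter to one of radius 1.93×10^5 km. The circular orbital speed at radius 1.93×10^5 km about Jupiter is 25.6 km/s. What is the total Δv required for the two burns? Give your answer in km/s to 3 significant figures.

From the circular-orbit relation v² = μ/r at r = 1.93×10^5 km: μ = v²r = (25.6)² × 1.93×10^5 = 1.26484×10^8 km³/s².
Semi-major axis of the transfer orbit: a_t = (1.650×10^6 + 1.930×10^5)/2 = 9.215×10^5 km.
Circular speed at r₁: v₁ = √(μ/r₁) = √(1.26484×10^8/1.650×10^6) = 8.7554 km/s.
On the transfer ellipse at r₁, vis-viva gives v_a = √[μ(2/r₁ − 1/a_t)] = 4.0069 km/s.
First burn Δv₁ = |v_a − v₁| = 4.7485 km/s.
At r₂, v₂ = √(μ/r₂) = 25.6000 km/s.
Transfer-orbit speed at r₂: v_p = √[μ(2/r₂ − 1/a_t)] = 34.2558 km/s.
Second burn Δv₂ = |v₂ − v_p| = 8.6558 km/s.
Total Δv = Δv₁ + Δv₂ = 13.40 km/s.

Δv = 13.4 km/s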